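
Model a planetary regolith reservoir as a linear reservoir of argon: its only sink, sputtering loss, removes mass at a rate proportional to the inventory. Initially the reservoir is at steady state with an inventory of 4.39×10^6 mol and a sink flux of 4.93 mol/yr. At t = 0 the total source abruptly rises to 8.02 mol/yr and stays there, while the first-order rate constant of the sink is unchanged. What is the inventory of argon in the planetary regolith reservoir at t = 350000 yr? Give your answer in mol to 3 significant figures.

5.28×10^6 mol

The sink rate constant is k = F₀/M₀ = 4.93/4.39×10^6 = 1.123×10^-6 yr⁻¹.
Solving dM/dt = F₁ − kM with M(0) = M₀ gives M(t) = F₁/k + (M₀ − F₁/k)·e^(−kt).
F₁/k = 8.02/1.123×10^-6 = 7.1415×10^6 mol; kt = 1.123×10^-6 × 350000 = 0.3931, e^(−kt) = 0.6750.
M(350000) = 7.1415×10^6 + (4.39×10^6 − 7.1415×10^6) × 0.6750 = 7.1415×10^6 − 1.857×10^6 = 5.2843×10^6 mol.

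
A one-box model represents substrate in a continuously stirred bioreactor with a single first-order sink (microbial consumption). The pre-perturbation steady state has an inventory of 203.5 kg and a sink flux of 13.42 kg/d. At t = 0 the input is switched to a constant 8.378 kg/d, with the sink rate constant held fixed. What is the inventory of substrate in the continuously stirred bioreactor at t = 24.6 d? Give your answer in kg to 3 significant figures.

142 kg

The sink rate constant is k = F₀/M₀ = 13.42/203.5 = 0.06595 d⁻¹.
Solving dM/dt = F₁ − kM with M(0) = M₀ gives M(t) = F₁/k + (M₀ − F₁/k)·e^(−kt).
F₁/k = 8.378/0.06595 = 127.04 kg; kt = 0.06595 × 24.6 = 1.622, e^(−kt) = 0.1974.
M(24.6) = 127.04 + (203.5 − 127.04) × 0.1974 = 127.04 + 15.10 = 142.14 kg.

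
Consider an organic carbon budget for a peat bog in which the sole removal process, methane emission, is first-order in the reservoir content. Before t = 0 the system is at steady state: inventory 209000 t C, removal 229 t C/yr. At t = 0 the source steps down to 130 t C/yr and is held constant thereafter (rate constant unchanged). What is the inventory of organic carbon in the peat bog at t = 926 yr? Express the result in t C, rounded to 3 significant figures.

151000 t C

The sink rate constant is k = F₀/M₀ = 229/209000 = 0.001096 yr⁻¹.
Solving dM/dt = F₁ − kM with M(0) = M₀ gives M(t) = F₁/k + (M₀ − F₁/k)·e^(−kt).
F₁/k = 130/0.001096 = 118650 t C; kt = 0.001096 × 926 = 1.015, e^(−kt) = 0.3625.
M(926) = 118650 + (209000 − 118650) × 0.3625 = 118650 + 32760 = 151400 t C.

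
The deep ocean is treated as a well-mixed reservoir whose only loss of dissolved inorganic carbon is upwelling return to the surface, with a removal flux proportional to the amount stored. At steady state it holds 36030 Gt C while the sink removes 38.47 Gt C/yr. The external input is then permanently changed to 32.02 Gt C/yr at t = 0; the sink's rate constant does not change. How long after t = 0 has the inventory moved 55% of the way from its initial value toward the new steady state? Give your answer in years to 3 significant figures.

748 yr

τ = M₀/F₀ = 36030/38.47 = 936.6 yr.
The remaining gap fraction is e^(−t/τ); 55% covered ⇒ e^(−t/τ) = 0.450.
t = −τ ln(0.450) = 936.6 × 0.7985 = 747.9 yr.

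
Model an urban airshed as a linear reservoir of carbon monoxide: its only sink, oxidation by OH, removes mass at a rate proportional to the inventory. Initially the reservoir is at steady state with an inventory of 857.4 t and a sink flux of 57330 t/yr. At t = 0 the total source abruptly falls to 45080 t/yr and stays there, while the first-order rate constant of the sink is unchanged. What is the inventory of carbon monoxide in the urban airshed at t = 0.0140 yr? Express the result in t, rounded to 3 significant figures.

746 t

The sink rate constant is k = F₀/M₀ = 57330/857.4 = 66.86 yr⁻¹.
Solving dM/dt = F₁ − kM with M(0) = M₀ gives M(t) = F₁/k + (M₀ − F₁/k)·e^(−kt).
F₁/k = 45080/66.86 = 674.19 t; kt = 66.86 × 0.0140 = 0.9361, e^(−kt) = 0.3922.
M(0.0140) = 674.19 + (857.4 − 674.19) × 0.3922 = 674.19 + 71.84 = 746.04 t.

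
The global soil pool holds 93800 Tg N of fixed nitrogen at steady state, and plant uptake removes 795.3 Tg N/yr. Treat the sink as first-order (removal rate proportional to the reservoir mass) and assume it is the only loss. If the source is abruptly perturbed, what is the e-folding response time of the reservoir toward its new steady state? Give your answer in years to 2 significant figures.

120 yr

For a linear reservoir the response time equals the residence time τ = M/F.
τ = 93800 / 795.3 = 117.9 yr.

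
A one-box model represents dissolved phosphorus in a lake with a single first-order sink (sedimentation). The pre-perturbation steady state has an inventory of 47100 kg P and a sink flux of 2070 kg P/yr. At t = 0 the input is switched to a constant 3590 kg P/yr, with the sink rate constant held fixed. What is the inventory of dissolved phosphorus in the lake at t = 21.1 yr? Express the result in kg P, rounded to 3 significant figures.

Residence time τ = M₀/F₀ = 22.75 yr. The eventual steady state is M_∞ = M₀·(F₁/F₀) = 47100 × 3590/2070 = 81686 kg P.
The anomaly ΔM(t) = M(t) − M_∞ decays as ΔM₀·e^(−t/τ) with ΔM₀ = 47100 − 81686 = −34590 kg P.
At t = 21.1 yr, e^(−t/τ) = e^(−0.9273) = 0.3956, so ΔM = −13680 kg P and M = 81686 − 13680 = 68003 kg P.

68000 kg P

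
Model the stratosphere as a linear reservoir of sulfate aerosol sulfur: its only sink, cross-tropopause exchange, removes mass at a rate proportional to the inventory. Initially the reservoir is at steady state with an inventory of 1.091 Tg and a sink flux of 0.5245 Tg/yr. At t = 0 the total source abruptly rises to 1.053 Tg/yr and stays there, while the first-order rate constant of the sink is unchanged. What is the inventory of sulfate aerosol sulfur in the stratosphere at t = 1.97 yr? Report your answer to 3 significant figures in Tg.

1.76 Tg

The sink rate constant is k = F₀/M₀ = 0.5245/1.091 = 0.4808 yr⁻¹.
Solving dM/dt = F₁ − kM with M(0) = M₀ gives M(t) = F₁/k + (M₀ − F₁/k)·e^(−kt).
F₁/k = 1.053/0.4808 = 2.1903 Tg; kt = 0.4808 × 1.97 = 0.9471, e^(−kt) = 0.3879.
M(1.97) = 2.1903 + (1.091 − 2.1903) × 0.3879 = 2.1903 − 0.4264 = 1.7639 Tg.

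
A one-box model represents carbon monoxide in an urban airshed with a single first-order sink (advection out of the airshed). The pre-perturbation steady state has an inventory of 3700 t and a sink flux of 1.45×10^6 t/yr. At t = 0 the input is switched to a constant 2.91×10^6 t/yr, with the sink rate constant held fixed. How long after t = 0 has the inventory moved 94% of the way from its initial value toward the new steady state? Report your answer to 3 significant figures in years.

0.00718 yr

τ = M₀/F₀ = 3700/1.45×10^6 = 0.002552 yr.
The remaining gap fraction is e^(−t/τ); 94% covered ⇒ e^(−t/τ) = 0.0600.
t = −τ ln(0.0600) = 0.002552 × 2.813 = 0.007179 yr.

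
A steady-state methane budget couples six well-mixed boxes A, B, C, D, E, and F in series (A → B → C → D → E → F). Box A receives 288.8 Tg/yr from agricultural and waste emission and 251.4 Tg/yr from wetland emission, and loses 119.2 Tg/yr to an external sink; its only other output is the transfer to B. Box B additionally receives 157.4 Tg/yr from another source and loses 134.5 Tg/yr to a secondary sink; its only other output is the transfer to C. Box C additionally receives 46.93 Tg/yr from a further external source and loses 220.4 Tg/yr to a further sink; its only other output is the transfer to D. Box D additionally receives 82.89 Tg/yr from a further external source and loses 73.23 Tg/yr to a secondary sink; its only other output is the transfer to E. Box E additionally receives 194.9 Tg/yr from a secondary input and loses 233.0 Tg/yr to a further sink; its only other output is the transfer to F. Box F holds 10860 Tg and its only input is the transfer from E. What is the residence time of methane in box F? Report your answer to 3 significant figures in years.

Box A: F(A→B) = (288.8 + 251.4) − 119.2 = 421.00 Tg/yr.
Box B: F(B→C) = (421.00 + 157.4) − 134.5 = 443.90 Tg/yr.
Box C: F(C→D) = (443.90 + 46.93) − 220.4 = 270.43 Tg/yr.
Box D: F(D→E) = (270.43 + 82.89) − 73.23 = 280.09 Tg/yr.
Box E: F(E→F) = (280.09 + 194.9) − 233.0 = 241.99 Tg/yr.
Box F throughput = its input = 241.99 Tg/yr; τ = 10860 / 241.99 = 44.88 yr.

44.9 yr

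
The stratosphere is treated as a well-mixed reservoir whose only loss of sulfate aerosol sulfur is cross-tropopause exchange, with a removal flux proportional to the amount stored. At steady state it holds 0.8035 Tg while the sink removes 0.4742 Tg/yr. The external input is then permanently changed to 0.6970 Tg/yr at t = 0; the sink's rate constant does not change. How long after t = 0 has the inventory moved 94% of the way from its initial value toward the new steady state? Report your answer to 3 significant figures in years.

4.77 yr

τ = M₀/F₀ = 0.8035/0.4742 = 1.694 yr.
The remaining gap fraction is e^(−t/τ); 94% covered ⇒ e^(−t/τ) = 0.0600.
t = −τ ln(0.0600) = 1.694 × 2.813 = 4.767 yr.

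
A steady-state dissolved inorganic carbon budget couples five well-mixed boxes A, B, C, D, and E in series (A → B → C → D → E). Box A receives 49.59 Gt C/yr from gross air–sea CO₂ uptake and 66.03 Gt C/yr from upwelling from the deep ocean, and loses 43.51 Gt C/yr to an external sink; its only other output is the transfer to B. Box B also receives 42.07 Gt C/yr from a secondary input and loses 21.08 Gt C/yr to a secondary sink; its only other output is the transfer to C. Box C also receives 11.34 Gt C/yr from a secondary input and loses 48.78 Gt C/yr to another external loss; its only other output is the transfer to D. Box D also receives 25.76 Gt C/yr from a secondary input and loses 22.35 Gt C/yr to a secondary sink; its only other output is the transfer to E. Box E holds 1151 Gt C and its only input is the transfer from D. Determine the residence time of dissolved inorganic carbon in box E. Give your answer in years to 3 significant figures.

19.5 yr

Box A: F(A→B) = (49.59 + 66.03) − 43.51 = 72.110 Gt C/yr.
Box B: F(B→C) = (72.110 + 42.07) − 21.08 = 93.100 Gt C/yr.
Box C: F(C→D) = (93.100 + 11.34) − 48.78 = 55.660 Gt C/yr.
Box D: F(D→E) = (55.660 + 25.76) − 22.35 = 59.070 Gt C/yr.
Box E throughput = its input = 59.070 Gt C/yr; τ = 1151 / 59.070 = 19.49 yr.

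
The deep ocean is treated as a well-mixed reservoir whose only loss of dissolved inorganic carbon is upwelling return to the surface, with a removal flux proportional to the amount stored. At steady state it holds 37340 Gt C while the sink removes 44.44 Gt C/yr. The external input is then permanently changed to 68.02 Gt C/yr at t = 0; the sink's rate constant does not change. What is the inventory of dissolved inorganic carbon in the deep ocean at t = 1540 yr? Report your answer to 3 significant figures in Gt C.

τ = M₀/F₀ = 37340/44.44 = 840.2 yr; rate constant k = 1/τ.
New steady state M_∞ = F₁/k = F₁·τ = 68.02 × 840.2 = 57153 Gt C.
M(t) = M_∞ + (M₀ − M_∞)·e^(−t/τ); t/τ = 1540/840.2 = 1.833, so e^(−t/τ) = 0.1600.
M(t) = 57153 − 19810 × 0.1600 = 53983 Gt C.

54000 Gt C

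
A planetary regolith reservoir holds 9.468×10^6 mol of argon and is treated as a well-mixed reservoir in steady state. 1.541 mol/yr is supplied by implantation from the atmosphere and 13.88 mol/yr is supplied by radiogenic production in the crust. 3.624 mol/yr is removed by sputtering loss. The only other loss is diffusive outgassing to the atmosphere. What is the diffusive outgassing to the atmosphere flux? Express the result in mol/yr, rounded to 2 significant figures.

12 mol/yr

At steady state ΣF_in = ΣF_out.
ΣF_in = 1.541 + 13.88 = 15.421 mol/yr.
Diffusive outgassing to the atmosphere flux = ΣF_in − (3.624) = 15.421 − 3.624 = 11.80 mol/yr.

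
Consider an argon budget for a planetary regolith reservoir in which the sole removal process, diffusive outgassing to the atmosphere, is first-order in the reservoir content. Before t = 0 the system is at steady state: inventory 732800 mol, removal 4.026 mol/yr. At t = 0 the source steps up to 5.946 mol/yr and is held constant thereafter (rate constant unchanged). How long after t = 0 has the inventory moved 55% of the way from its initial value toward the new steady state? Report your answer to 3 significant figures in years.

τ = M₀/F₀ = 732800/4.026 = 182000 yr.
The remaining gap fraction is e^(−t/τ); 55% covered ⇒ e^(−t/τ) = 0.450.
t = −τ ln(0.450) = 182000 × 0.7985 = 145300 yr.

145000 yr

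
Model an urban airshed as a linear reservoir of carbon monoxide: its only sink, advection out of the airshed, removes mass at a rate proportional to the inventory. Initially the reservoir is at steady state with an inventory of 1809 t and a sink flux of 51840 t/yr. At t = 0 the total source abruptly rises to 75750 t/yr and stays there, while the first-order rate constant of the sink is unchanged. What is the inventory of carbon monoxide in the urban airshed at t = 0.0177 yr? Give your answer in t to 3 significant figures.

The sink rate constant is k = F₀/M₀ = 51840/1809 = 28.66 yr⁻¹.
Solving dM/dt = F₁ − kM with M(0) = M₀ gives M(t) = F₁/k + (M₀ − F₁/k)·e^(−kt).
F₁/k = 75750/28.66 = 2643.4 t; kt = 28.66 × 0.0177 = 0.5072, e^(−kt) = 0.6022.
M(0.0177) = 2643.4 + (1809 − 2643.4) × 0.6022 = 2643.4 − 502.4 = 2140.9 t.

2140 t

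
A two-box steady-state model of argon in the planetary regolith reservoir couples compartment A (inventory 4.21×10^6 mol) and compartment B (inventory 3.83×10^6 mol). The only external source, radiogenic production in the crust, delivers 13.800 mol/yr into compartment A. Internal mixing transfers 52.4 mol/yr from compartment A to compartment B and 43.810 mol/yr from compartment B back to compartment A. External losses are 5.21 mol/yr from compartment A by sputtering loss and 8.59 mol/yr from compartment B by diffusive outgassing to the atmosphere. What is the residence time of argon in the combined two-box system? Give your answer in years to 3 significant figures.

583000 yr

Residence time in the combined system uses the total inventory and the total *external* removal — internal exchanges between the two boxes cancel.
M_total = 4.21×10^6 + 3.83×10^6 = 8.0400×10^6 mol.
ΣF_external_out = 5.21 + 8.59 = 13.800 mol/yr.
τ = M_total / ΣF_ext = 8.0400×10^6 / 13.800 = 582600 yr.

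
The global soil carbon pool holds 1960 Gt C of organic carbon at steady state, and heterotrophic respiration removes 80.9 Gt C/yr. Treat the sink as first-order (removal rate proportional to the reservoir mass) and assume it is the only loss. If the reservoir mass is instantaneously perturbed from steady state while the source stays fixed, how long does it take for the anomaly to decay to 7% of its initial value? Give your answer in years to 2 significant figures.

For a linear reservoir the anomaly decays as exp(−t/τ) with τ = M/F = 1960/80.9 = 24.23 yr.
exp(−t/τ) = 0.07 ⇒ t = −τ ln(0.07) = 24.23 × 2.659 = 64.43 yr.

64 yr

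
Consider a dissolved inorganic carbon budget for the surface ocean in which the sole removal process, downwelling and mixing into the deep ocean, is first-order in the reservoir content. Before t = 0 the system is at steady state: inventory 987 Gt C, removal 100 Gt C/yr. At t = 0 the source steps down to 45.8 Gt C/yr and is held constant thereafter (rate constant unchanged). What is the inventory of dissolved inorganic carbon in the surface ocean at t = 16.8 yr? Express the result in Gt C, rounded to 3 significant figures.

550 Gt C

The sink rate constant is k = F₀/M₀ = 100/987 = 0.1013 yr⁻¹.
Solving dM/dt = F₁ − kM with M(0) = M₀ gives M(t) = F₁/k + (M₀ − F₁/k)·e^(−kt).
F₁/k = 45.8/0.1013 = 452.05 Gt C; kt = 0.1013 × 16.8 = 1.702, e^(−kt) = 0.1823.
M(16.8) = 452.05 + (987 − 452.05) × 0.1823 = 452.05 + 97.52 = 549.57 Gt C.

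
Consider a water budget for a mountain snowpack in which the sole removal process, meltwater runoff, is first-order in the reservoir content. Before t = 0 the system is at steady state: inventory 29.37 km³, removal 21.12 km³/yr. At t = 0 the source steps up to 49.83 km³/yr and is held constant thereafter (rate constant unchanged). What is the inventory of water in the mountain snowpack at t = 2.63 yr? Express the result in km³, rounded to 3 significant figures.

The sink rate constant is k = F₀/M₀ = 21.12/29.37 = 0.7191 yr⁻¹.
Solving dM/dt = F₁ − kM with M(0) = M₀ gives M(t) = F₁/k + (M₀ − F₁/k)·e^(−kt).
F₁/k = 49.83/0.7191 = 69.295 km³; kt = 0.7191 × 2.63 = 1.891, e^(−kt) = 0.1509.
M(2.63) = 69.295 + (29.37 − 69.295) × 0.1509 = 69.295 − 6.024 = 63.271 km³.

63.3 km³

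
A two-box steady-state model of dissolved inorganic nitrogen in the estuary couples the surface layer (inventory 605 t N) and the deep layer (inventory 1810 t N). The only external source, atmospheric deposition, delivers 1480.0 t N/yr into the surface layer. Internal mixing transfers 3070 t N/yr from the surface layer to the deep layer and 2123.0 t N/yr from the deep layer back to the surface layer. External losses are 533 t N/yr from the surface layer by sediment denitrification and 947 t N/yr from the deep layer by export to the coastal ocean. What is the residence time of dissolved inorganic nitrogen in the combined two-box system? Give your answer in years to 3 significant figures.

1.63 yr

For the system as a whole, the A↔B exchange is internal and contributes nothing to the throughput; only the external sinks remove mass.
M_total = 605 + 1810 = 2415.0 t N.
ΣF_external_out = 533 + 947 = 1480.0 t N/yr.
τ = M_total / ΣF_ext = 2415.0 / 1480.0 = 1.632 yr.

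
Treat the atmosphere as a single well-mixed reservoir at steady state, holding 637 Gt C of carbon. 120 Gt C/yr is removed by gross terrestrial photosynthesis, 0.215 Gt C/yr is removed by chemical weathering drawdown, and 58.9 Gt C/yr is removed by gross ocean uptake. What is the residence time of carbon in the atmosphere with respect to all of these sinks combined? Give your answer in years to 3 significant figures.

Total removal flux = 120 + 0.215 + 58.9 = 179.12 Gt C/yr.
τ = M / ΣF_out = 637 / 179.12 = 3.556 yr.

3.56 yr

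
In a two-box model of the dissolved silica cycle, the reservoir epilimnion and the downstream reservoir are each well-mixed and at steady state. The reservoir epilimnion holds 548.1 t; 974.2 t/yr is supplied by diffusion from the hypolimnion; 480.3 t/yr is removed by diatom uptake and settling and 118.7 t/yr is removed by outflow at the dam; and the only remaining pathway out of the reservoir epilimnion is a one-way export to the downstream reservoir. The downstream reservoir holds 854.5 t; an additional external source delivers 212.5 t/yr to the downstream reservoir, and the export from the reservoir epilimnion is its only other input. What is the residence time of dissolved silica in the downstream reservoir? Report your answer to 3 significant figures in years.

Balance the reservoir epilimnion: ΣF_in = 974.20 t/yr.
Export to the downstream reservoir = ΣF_in − (480.3 + 118.7) = 375.20 t/yr.
Total input to the downstream reservoir = 375.20 + 212.5 = 587.70 t/yr; at steady state this equals its total output.
τ = M / F = 854.5 / 587.70 = 1.454 yr.

1.45 yr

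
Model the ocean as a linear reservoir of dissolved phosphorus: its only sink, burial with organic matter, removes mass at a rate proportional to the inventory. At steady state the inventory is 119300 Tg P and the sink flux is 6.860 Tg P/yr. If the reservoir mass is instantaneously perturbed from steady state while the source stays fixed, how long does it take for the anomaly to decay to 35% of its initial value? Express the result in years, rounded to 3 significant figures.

18300 yr

For a linear reservoir the anomaly decays as exp(−t/τ) with τ = M/F = 119300/6.860 = 17390 yr.
exp(−t/τ) = 0.35 ⇒ t = −τ ln(0.35) = 17390 × 1.050 = 18260 yr.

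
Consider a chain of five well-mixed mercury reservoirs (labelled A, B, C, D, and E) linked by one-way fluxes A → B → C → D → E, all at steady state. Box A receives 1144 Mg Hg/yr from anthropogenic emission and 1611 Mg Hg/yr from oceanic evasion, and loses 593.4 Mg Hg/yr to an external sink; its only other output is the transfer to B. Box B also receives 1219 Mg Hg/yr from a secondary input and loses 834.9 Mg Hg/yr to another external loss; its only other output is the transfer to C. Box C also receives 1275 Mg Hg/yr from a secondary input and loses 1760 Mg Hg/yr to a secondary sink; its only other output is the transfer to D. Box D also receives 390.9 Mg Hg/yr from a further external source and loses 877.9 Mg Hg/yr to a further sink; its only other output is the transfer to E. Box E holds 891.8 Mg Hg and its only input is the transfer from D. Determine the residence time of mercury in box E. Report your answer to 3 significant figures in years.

0.567 yr

Box A: F(A→B) = (1144 + 1611) − 593.4 = 2161.6 Mg Hg/yr.
Box B: F(B→C) = (2161.6 + 1219) − 834.9 = 2545.7 Mg Hg/yr.
Box C: F(C→D) = (2545.7 + 1275) − 1760 = 2060.7 Mg Hg/yr.
Box D: F(D→E) = (2060.7 + 390.9) − 877.9 = 1573.7 Mg Hg/yr.
Box E throughput = its input = 1573.7 Mg Hg/yr; τ = 891.8 / 1573.7 = 0.5667 yr.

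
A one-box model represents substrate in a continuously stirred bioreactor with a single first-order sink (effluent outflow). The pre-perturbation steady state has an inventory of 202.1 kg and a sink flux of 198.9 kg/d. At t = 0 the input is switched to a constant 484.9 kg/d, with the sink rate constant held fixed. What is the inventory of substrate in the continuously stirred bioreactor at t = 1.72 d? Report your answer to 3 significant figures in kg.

439 kg

τ = M₀/F₀ = 202.1/198.9 = 1.016 d; rate constant k = 1/τ.
New steady state M_∞ = F₁/k = F₁·τ = 484.9 × 1.016 = 492.70 kg.
M(t) = M_∞ + (M₀ − M_∞)·e^(−t/τ); t/τ = 1.72/1.016 = 1.693, so e^(−t/τ) = 0.1840.
M(t) = 492.70 − 290.6 × 0.1840 = 439.23 kg.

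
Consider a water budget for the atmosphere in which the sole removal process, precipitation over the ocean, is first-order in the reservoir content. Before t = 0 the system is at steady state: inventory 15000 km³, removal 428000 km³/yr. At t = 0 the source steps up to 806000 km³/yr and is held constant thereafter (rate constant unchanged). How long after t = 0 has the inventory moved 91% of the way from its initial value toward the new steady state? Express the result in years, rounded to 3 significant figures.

0.0844 yr

τ = M₀/F₀ = 15000/428000 = 0.03505 yr.
The remaining gap fraction is e^(−t/τ); 91% covered ⇒ e^(−t/τ) = 0.0900.
t = −τ ln(0.0900) = 0.03505 × 2.408 = 0.08439 yr.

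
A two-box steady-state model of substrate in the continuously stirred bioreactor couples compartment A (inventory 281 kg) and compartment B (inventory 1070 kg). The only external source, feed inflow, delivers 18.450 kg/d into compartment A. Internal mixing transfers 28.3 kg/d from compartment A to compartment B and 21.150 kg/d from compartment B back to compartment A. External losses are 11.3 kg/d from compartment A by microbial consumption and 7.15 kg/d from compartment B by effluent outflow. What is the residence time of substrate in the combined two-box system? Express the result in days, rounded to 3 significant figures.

73.2 d

Treat the two boxes together as one reservoir: the mixing fluxes between them are internal recycling, so τ = ΣM / Σ(external losses).
M_total = 281 + 1070 = 1351.0 kg.
ΣF_external_out = 11.3 + 7.15 = 18.450 kg/d.
τ = M_total / ΣF_ext = 1351.0 / 18.450 = 73.22 d.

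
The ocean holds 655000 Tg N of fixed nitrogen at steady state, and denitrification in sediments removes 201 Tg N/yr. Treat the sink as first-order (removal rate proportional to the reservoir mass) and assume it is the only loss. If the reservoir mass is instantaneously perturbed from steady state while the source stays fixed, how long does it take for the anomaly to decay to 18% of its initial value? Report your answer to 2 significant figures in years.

For a linear reservoir the anomaly decays as exp(−t/τ) with τ = M/F = 655000/201 = 3259 yr.
exp(−t/τ) = 0.18 ⇒ t = −τ ln(0.18) = 3259 × 1.715 = 5588 yr.

5600 yr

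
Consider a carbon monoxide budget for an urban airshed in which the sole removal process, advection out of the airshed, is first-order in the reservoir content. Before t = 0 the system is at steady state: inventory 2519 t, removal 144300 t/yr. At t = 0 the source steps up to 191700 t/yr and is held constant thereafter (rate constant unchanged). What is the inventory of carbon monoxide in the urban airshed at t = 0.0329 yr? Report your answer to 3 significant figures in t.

3220 t

The sink rate constant is k = F₀/M₀ = 144300/2519 = 57.28 yr⁻¹.
Solving dM/dt = F₁ − kM with M(0) = M₀ gives M(t) = F₁/k + (M₀ − F₁/k)·e^(−kt).
F₁/k = 191700/57.28 = 3346.4 t; kt = 57.28 × 0.0329 = 1.885, e^(−kt) = 0.1519.
M(0.0329) = 3346.4 + (2519 − 3346.4) × 0.1519 = 3346.4 − 125.7 = 3220.8 t.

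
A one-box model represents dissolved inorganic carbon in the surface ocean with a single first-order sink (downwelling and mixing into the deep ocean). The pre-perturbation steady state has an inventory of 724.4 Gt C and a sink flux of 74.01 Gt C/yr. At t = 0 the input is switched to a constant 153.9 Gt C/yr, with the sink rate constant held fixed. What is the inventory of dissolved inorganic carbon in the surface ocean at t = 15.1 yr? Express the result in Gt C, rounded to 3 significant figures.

1340 Gt C

τ = M₀/F₀ = 724.4/74.01 = 9.788 yr; rate constant k = 1/τ.
New steady state M_∞ = F₁/k = F₁·τ = 153.9 × 9.788 = 1506.4 Gt C.
M(t) = M_∞ + (M₀ − M_∞)·e^(−t/τ); t/τ = 15.1/9.788 = 1.543, so e^(−t/τ) = 0.2138.
M(t) = 1506.4 − 782.0 × 0.2138 = 1339.2 Gt C.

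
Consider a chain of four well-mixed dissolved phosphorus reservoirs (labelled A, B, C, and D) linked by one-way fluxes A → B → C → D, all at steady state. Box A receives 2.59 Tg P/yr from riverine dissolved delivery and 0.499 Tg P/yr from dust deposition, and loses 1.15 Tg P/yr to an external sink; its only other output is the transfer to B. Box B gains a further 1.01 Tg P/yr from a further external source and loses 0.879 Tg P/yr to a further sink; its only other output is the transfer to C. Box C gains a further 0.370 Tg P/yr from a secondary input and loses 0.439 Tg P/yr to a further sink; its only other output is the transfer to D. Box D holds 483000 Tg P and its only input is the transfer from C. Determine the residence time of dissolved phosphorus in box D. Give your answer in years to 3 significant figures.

241000 yr

Box A: F(A→B) = (2.59 + 0.499) − 1.15 = 1.9390 Tg P/yr.
Box B: F(B→C) = (1.9390 + 1.01) − 0.879 = 2.0700 Tg P/yr.
Box C: F(C→D) = (2.0700 + 0.370) − 0.439 = 2.0010 Tg P/yr.
Box D throughput = its input = 2.0010 Tg P/yr; τ = 483000 / 2.0010 = 241400 yr.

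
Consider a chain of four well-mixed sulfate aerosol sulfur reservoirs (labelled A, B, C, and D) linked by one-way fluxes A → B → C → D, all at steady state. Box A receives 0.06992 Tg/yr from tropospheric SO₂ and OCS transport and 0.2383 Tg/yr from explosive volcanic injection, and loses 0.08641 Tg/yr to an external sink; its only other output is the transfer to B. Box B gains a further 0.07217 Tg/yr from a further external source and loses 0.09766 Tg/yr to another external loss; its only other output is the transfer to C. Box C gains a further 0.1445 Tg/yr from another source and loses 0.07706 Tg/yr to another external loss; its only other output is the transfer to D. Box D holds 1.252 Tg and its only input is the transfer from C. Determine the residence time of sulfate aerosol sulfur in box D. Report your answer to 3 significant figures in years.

Box A: F(A→B) = (0.06992 + 0.2383) − 0.08641 = 0.22181 Tg/yr.
Box B: F(B→C) = (0.22181 + 0.07217) − 0.09766 = 0.19632 Tg/yr.
Box C: F(C→D) = (0.19632 + 0.1445) − 0.07706 = 0.26376 Tg/yr.
Box D throughput = its input = 0.26376 Tg/yr; τ = 1.252 / 0.26376 = 4.747 yr.

4.75 yr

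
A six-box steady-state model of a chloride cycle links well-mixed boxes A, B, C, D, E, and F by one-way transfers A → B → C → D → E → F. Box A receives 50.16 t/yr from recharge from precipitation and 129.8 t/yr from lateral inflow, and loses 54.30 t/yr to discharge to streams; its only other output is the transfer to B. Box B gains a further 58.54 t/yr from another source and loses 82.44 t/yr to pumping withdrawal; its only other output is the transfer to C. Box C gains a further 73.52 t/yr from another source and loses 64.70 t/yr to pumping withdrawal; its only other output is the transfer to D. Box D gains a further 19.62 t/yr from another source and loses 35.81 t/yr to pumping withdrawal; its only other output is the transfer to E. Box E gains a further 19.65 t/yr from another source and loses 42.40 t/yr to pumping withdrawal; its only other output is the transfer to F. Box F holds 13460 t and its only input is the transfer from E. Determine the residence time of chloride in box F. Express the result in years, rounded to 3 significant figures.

188 yr

Box A: F(A→B) = (50.16 + 129.8) − 54.30 = 125.66 t/yr.
Box B: F(B→C) = (125.66 + 58.54) − 82.44 = 101.76 t/yr.
Box C: F(C→D) = (101.76 + 73.52) − 64.70 = 110.58 t/yr.
Box D: F(D→E) = (110.58 + 19.62) − 35.81 = 94.390 t/yr.
Box E: F(E→F) = (94.390 + 19.65) − 42.40 = 71.640 t/yr.
Box F throughput = its input = 71.640 t/yr; τ = 13460 / 71.640 = 187.9 yr.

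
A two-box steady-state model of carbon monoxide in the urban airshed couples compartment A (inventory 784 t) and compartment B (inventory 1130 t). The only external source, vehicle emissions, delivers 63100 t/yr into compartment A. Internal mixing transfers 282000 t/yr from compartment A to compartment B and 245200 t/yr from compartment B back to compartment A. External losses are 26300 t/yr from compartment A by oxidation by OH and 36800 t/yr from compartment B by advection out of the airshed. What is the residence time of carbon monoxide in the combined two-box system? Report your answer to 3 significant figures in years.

Treat the two boxes together as one reservoir: the mixing fluxes between them are internal recycling, so τ = ΣM / Σ(external losses).
M_total = 784 + 1130 = 1914.0 t.
ΣF_external_out = 26300 + 36800 = 63100 t/yr.
τ = M_total / ΣF_ext = 1914.0 / 63100 = 0.03033 yr.

0.0303 yr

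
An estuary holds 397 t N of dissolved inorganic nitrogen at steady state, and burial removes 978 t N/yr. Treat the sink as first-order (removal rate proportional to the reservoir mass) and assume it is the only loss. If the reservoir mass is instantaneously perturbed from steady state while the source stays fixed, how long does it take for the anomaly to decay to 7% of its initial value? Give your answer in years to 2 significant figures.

1.1 yr

For a linear reservoir the anomaly decays as exp(−t/τ) with τ = M/F = 397/978 = 0.4059 yr.
exp(−t/τ) = 0.07 ⇒ t = −τ ln(0.07) = 0.4059 × 2.659 = 1.079 yr.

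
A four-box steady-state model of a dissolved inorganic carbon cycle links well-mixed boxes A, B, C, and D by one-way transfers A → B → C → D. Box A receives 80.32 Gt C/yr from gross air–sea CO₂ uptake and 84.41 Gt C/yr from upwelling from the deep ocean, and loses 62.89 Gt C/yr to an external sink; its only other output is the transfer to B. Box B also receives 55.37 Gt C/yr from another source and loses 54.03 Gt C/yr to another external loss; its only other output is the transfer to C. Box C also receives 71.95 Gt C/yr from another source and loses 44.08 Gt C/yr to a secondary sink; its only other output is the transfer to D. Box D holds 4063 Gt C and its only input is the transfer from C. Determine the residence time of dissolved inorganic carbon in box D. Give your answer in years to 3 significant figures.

Box A: F(A→B) = (80.32 + 84.41) − 62.89 = 101.84 Gt C/yr.
Box B: F(B→C) = (101.84 + 55.37) − 54.03 = 103.18 Gt C/yr.
Box C: F(C→D) = (103.18 + 71.95) − 44.08 = 131.05 Gt C/yr.
Box D throughput = its input = 131.05 Gt C/yr; τ = 4063 / 131.05 = 31.00 yr.

31.0 yr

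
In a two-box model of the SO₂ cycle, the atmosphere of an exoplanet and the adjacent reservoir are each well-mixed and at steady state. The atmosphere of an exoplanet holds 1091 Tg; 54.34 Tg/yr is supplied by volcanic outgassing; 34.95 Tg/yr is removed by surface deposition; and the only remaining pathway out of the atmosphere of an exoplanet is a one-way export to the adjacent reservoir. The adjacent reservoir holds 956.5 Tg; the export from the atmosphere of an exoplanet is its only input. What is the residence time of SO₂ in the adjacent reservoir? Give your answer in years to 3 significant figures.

Balance the atmosphere of an exoplanet: ΣF_in = 54.340 Tg/yr.
Export to the adjacent reservoir = ΣF_in − (34.95) = 19.390 Tg/yr.
At steady state the output of the adjacent reservoir equals its input, 19.390 Tg/yr.
τ = M / F = 956.5 / 19.390 = 49.33 yr.

49.3 yr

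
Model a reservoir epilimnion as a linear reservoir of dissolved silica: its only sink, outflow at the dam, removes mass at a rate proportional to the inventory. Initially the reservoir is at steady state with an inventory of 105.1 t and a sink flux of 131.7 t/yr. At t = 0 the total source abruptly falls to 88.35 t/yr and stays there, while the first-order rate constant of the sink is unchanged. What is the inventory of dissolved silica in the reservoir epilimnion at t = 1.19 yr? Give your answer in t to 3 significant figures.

78.3 t

τ = M₀/F₀ = 105.1/131.7 = 0.7980 yr; rate constant k = 1/τ.
New steady state M_∞ = F₁/k = F₁·τ = 88.35 × 0.7980 = 70.506 t.
M(t) = M_∞ + (M₀ − M_∞)·e^(−t/τ); t/τ = 1.19/0.7980 = 1.491, so e^(−t/τ) = 0.2251.
M(t) = 70.506 + 34.59 × 0.2251 = 78.293 t.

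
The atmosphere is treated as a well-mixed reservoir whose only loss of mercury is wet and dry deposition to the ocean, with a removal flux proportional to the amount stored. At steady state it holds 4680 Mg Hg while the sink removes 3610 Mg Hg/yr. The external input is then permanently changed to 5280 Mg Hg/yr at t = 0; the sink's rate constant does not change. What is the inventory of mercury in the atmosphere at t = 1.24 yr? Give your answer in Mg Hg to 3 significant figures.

6010 Mg Hg

The sink rate constant is k = F₀/M₀ = 3610/4680 = 0.7714 yr⁻¹.
Solving dM/dt = F₁ − kM with M(0) = M₀ gives M(t) = F₁/k + (M₀ − F₁/k)·e^(−kt).
F₁/k = 5280/0.7714 = 6845.0 Mg Hg; kt = 0.7714 × 1.24 = 0.9565, e^(−kt) = 0.3842.
M(1.24) = 6845.0 + (4680 − 6845.0) × 0.3842 = 6845.0 − 831.9 = 6013.1 Mg Hg.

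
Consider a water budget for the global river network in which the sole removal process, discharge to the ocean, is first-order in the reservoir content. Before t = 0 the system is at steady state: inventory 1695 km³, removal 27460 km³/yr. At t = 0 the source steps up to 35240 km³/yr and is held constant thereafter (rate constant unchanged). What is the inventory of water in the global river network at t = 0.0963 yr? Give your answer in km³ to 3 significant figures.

τ = M₀/F₀ = 1695/27460 = 0.06173 yr; rate constant k = 1/τ.
New steady state M_∞ = F₁/k = F₁·τ = 35240 × 0.06173 = 2175.2 km³.
M(t) = M_∞ + (M₀ − M_∞)·e^(−t/τ); t/τ = 0.0963/0.06173 = 1.560, so e^(−t/τ) = 0.2101.
M(t) = 2175.2 − 480.2 × 0.2101 = 2074.3 km³.

2070 km³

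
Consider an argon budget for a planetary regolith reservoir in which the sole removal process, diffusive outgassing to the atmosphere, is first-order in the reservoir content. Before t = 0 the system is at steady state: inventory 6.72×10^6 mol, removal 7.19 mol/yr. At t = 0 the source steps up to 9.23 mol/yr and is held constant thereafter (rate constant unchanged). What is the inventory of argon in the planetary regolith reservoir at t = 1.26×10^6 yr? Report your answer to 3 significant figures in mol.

8.13×10^6 mol

Residence time τ = M₀/F₀ = 934600 yr. The eventual steady state is M_∞ = M₀·(F₁/F₀) = 6.72×10^6 × 9.23/7.19 = 8.6266×10^6 mol.
The anomaly ΔM(t) = M(t) − M_∞ decays as ΔM₀·e^(−t/τ) with ΔM₀ = 6.72×10^6 − 8.6266×10^6 = −1.907×10^6 mol.
At t = 1.26×10^6 yr, e^(−t/τ) = e^(−1.348) = 0.2597, so ΔM = −495200 mol and M = 8.6266×10^6 − 495200 = 8.1314×10^6 mol.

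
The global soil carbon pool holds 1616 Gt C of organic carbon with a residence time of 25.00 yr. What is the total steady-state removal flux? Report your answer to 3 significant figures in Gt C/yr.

F = M / τ = 1616 / 25.00 = 64.64 Gt C/yr.

64.6 Gt C/yr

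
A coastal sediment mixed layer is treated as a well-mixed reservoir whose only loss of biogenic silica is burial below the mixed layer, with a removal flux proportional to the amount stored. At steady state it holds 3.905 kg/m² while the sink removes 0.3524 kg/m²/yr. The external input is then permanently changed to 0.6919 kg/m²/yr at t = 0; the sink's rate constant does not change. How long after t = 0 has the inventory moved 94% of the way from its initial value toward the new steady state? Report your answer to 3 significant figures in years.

31.2 yr

τ = M₀/F₀ = 3.905/0.3524 = 11.08 yr.
The remaining gap fraction is e^(−t/τ); 94% covered ⇒ e^(−t/τ) = 0.0600.
t = −τ ln(0.0600) = 11.08 × 2.813 = 31.18 yr.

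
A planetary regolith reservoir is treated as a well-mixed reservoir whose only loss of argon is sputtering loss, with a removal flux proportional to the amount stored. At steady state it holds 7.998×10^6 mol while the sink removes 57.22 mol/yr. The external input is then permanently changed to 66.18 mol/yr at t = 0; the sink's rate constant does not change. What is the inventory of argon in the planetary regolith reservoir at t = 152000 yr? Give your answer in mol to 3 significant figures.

Residence time τ = M₀/F₀ = 139800 yr. The eventual steady state is M_∞ = M₀·(F₁/F₀) = 7.998×10^6 × 66.18/57.22 = 9.2504×10^6 mol.
The anomaly ΔM(t) = M(t) − M_∞ decays as ΔM₀·e^(−t/τ) with ΔM₀ = 7.998×10^6 − 9.2504×10^6 = −1.252×10^6 mol.
At t = 152000 yr, e^(−t/τ) = e^(−1.087) = 0.3371, so ΔM = −422200 mol and M = 9.2504×10^6 − 422200 = 8.8282×10^6 mol.

8.83×10^6 mol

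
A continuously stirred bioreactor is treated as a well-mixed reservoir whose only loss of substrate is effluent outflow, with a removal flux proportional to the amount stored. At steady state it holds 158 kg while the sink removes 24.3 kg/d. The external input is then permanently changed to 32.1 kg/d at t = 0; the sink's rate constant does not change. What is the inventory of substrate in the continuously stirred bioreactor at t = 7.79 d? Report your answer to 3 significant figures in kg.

193 kg

τ = M₀/F₀ = 158/24.3 = 6.502 d; rate constant k = 1/τ.
New steady state M_∞ = F₁/k = F₁·τ = 32.1 × 6.502 = 208.72 kg.
M(t) = M_∞ + (M₀ − M_∞)·e^(−t/τ); t/τ = 7.79/6.502 = 1.198, so e^(−t/τ) = 0.3018.
M(t) = 208.72 − 50.72 × 0.3018 = 193.41 kg.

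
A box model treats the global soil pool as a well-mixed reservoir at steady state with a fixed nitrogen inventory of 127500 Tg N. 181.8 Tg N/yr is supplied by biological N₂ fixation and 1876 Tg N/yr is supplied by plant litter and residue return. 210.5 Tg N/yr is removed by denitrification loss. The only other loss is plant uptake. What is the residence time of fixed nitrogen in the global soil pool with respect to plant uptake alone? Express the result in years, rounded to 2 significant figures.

69 yr

At steady state ΣF_in = ΣF_out.
ΣF_in = 181.8 + 1876 = 2057.8 Tg N/yr.
Plant uptake flux = ΣF_in − (210.5) = 2057.8 − 210.5 = 1847 Tg N/yr.
τ = M / F = 127500 / 1847 = 69.02 yr.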